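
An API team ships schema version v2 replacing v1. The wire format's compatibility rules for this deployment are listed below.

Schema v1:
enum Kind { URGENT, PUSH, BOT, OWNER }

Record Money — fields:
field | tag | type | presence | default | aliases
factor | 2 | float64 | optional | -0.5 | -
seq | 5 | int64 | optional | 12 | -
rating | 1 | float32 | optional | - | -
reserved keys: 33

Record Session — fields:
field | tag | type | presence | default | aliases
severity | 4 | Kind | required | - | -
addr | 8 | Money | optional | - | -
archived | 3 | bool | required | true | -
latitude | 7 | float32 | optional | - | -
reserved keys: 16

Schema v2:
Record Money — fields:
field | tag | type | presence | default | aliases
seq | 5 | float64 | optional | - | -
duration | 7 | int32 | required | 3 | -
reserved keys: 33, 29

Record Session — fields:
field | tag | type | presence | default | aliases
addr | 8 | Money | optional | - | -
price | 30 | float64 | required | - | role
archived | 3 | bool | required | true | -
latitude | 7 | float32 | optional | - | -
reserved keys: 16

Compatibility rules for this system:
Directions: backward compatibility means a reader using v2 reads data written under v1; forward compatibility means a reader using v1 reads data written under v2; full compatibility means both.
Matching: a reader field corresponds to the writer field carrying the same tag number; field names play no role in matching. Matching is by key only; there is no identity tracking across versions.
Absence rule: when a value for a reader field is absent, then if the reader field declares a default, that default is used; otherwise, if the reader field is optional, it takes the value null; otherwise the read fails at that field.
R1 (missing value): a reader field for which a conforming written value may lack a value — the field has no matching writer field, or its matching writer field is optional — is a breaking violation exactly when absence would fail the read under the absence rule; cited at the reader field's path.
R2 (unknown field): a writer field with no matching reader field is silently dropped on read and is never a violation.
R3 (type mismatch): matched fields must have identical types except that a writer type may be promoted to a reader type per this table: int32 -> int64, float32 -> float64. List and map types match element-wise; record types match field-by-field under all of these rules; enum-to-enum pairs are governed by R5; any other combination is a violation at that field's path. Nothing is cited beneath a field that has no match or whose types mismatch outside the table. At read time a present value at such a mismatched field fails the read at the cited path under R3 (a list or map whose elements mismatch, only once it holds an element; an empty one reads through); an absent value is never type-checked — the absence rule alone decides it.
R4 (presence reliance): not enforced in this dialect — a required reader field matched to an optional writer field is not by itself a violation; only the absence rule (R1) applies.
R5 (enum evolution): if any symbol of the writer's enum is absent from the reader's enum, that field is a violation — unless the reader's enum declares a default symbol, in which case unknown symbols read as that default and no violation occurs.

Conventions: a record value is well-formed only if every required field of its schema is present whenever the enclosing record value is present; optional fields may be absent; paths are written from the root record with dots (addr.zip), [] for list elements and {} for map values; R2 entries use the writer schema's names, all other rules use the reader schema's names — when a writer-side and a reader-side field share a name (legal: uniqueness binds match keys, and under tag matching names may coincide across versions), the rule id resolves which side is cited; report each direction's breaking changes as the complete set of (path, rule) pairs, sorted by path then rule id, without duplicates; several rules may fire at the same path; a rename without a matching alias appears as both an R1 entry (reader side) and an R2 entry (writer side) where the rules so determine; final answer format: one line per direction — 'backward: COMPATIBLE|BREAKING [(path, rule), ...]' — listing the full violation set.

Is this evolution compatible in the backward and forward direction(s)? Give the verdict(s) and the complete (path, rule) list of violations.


in Session below, arrows point writer -> reader
backward for Session (reader v2, writer v1):
  addr: Money -> Money, writer optional; from addr
  price has no writer counterpart
  archived: bool -> bool, writer required; from archived
  latitude: float32 -> float32, writer optional; from latitude
  leftover writer field: severity
  addr.seq: int64 -> float64, writer optional; from addr.seq
  addr.duration has no writer counterpart
  leftover writer field: addr.factor
  leftover writer field: addr.rating
  violation R3 at addr.seq
  violation R1 at price
  => backward verdict for Session: BREAKING, 2 violation(s)
forward for Session (reader v1, writer v2):
  severity has no writer counterpart
  addr: Money -> Money, writer optional; from addr
  archived: bool -> bool, writer required; from archived
  latitude: float32 -> float32, writer optional; from latitude
  leftover writer field: price
  addr.factor has no writer counterpart
  addr.seq: float64 -> int64, writer optional; from addr.seq
  addr.rating has no writer counterpart
  leftover writer field: addr.duration
  violation R3 at addr.seq
  violation R1 at severity
  => forward verdict for Session: BREAKING, 2 violation(s)

backward: BREAKING [(addr.seq, R3), (price, R1)]; forward: BREAKING [(addr.seq, R3), (severity, R1)]


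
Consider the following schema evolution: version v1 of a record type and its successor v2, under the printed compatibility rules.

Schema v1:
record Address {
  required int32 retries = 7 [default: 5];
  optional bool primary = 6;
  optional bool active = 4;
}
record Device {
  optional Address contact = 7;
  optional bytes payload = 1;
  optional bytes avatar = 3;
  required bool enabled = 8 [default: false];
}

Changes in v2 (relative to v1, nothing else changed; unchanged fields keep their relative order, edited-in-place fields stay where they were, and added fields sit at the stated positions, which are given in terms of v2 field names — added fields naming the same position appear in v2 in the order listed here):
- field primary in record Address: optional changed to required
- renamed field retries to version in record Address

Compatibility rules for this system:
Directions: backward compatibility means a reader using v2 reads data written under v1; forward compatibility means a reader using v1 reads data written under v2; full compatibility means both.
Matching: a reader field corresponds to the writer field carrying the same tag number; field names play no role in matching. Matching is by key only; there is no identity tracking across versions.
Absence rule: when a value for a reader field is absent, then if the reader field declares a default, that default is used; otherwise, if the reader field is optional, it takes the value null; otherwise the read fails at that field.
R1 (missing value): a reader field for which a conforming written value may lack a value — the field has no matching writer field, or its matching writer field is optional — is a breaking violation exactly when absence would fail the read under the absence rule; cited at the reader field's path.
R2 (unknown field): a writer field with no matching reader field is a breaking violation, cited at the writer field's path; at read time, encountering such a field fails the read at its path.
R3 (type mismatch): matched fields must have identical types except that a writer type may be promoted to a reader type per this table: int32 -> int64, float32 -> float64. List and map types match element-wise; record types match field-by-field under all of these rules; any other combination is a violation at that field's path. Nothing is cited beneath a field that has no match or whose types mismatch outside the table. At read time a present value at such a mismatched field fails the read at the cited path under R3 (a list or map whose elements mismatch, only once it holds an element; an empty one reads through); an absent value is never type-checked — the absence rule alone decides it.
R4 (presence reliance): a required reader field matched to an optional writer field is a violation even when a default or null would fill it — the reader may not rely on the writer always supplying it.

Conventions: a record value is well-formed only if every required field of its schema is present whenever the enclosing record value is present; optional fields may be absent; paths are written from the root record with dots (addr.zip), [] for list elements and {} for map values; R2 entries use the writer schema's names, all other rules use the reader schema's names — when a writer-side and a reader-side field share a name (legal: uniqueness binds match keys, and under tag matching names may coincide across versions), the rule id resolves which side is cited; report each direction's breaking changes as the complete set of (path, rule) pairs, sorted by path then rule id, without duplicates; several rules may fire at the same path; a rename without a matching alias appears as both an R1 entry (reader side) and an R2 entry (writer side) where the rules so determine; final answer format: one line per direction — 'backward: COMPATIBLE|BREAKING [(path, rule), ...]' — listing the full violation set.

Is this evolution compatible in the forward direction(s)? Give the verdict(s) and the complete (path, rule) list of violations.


forward: COMPATIBLE []

in Device below, arrows point writer -> reader
forward on Device — v1 reading data written by v2:
  writer optional, Address -> Address: reader contact maps from writer contact
  writer optional, bytes -> bytes: reader payload maps from writer payload
  writer optional, bytes -> bytes: reader avatar maps from writer avatar
  writer required, bool -> bool: reader enabled maps from writer enabled
  writer required, int32 -> int32: reader contact.retries maps from writer contact.version
  writer required, bool -> bool: reader contact.primary maps from writer contact.primary
  writer optional, bool -> bool: reader contact.active maps from writer contact.active
  => no violations; forward on Device: COMPATIBLE
the rest of the Device diff is inert for this question:
  field primary in record Address: optional changed to required -> affects backward compatibility only, which is not asked
  renamed field retries to version in record Address -> fires no rule on Device, leaving the asked answer as it is


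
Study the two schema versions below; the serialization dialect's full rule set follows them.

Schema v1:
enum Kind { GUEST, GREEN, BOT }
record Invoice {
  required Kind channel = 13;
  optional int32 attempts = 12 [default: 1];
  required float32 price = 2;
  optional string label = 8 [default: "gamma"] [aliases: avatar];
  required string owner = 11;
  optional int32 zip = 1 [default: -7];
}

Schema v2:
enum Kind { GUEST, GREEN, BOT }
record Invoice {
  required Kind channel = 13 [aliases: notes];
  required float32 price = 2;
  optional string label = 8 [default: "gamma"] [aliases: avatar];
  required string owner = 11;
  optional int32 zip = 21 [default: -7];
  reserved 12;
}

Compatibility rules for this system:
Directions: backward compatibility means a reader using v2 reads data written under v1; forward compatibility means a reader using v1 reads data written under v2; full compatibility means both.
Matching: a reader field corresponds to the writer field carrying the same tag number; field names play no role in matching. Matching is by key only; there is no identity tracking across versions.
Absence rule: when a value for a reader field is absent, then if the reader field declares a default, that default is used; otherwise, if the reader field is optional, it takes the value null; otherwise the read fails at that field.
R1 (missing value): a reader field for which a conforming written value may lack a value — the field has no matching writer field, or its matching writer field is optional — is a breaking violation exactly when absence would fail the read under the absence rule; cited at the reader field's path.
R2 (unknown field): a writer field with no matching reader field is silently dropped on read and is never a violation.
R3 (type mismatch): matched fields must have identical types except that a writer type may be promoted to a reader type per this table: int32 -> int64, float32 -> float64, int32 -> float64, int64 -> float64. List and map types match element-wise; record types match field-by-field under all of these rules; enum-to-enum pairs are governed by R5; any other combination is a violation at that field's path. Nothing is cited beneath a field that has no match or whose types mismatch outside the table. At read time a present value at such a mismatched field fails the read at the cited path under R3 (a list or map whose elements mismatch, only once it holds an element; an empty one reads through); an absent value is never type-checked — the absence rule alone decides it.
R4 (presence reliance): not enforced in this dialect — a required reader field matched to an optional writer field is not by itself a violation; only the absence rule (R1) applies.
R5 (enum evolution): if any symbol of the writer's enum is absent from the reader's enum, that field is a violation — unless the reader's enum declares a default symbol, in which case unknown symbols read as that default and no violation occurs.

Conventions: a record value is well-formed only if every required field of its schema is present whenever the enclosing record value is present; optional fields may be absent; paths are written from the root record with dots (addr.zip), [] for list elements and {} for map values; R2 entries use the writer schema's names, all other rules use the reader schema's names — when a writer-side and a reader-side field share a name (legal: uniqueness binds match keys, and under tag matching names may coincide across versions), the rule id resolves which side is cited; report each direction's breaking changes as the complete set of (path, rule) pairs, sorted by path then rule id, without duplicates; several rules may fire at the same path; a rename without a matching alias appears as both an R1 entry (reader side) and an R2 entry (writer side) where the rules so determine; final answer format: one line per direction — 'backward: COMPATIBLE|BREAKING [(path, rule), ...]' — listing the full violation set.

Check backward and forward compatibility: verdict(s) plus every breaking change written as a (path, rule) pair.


backward: COMPATIBLE []; forward: COMPATIBLE []

the writer's type comes first in each Invoice pair
backward analysis of Invoice with v2 as reader and v1 as writer:
  writer required, Kind -> Kind: reader channel maps from writer channel
  writer required, float32 -> float32: reader price maps from writer price
  writer optional, string -> string: reader label maps from writer label
  writer required, string -> string: reader owner maps from writer owner
  no writer field matches reader zip
  attempts (writer side), unknown to reader
  zip (writer side), unknown to reader
  nothing fires on Invoice: backward is COMPATIBLE
forward analysis of Invoice with v1 as reader and v2 as writer:
  writer required, Kind -> Kind: reader channel maps from writer channel
  no writer field matches reader attempts
  writer required, float32 -> float32: reader price maps from writer price
  writer optional, string -> string: reader label maps from writer label
  writer required, string -> string: reader owner maps from writer owner
  no writer field matches reader zip
  zip (writer side), unknown to reader
  nothing fires on Invoice: forward is COMPATIBLE


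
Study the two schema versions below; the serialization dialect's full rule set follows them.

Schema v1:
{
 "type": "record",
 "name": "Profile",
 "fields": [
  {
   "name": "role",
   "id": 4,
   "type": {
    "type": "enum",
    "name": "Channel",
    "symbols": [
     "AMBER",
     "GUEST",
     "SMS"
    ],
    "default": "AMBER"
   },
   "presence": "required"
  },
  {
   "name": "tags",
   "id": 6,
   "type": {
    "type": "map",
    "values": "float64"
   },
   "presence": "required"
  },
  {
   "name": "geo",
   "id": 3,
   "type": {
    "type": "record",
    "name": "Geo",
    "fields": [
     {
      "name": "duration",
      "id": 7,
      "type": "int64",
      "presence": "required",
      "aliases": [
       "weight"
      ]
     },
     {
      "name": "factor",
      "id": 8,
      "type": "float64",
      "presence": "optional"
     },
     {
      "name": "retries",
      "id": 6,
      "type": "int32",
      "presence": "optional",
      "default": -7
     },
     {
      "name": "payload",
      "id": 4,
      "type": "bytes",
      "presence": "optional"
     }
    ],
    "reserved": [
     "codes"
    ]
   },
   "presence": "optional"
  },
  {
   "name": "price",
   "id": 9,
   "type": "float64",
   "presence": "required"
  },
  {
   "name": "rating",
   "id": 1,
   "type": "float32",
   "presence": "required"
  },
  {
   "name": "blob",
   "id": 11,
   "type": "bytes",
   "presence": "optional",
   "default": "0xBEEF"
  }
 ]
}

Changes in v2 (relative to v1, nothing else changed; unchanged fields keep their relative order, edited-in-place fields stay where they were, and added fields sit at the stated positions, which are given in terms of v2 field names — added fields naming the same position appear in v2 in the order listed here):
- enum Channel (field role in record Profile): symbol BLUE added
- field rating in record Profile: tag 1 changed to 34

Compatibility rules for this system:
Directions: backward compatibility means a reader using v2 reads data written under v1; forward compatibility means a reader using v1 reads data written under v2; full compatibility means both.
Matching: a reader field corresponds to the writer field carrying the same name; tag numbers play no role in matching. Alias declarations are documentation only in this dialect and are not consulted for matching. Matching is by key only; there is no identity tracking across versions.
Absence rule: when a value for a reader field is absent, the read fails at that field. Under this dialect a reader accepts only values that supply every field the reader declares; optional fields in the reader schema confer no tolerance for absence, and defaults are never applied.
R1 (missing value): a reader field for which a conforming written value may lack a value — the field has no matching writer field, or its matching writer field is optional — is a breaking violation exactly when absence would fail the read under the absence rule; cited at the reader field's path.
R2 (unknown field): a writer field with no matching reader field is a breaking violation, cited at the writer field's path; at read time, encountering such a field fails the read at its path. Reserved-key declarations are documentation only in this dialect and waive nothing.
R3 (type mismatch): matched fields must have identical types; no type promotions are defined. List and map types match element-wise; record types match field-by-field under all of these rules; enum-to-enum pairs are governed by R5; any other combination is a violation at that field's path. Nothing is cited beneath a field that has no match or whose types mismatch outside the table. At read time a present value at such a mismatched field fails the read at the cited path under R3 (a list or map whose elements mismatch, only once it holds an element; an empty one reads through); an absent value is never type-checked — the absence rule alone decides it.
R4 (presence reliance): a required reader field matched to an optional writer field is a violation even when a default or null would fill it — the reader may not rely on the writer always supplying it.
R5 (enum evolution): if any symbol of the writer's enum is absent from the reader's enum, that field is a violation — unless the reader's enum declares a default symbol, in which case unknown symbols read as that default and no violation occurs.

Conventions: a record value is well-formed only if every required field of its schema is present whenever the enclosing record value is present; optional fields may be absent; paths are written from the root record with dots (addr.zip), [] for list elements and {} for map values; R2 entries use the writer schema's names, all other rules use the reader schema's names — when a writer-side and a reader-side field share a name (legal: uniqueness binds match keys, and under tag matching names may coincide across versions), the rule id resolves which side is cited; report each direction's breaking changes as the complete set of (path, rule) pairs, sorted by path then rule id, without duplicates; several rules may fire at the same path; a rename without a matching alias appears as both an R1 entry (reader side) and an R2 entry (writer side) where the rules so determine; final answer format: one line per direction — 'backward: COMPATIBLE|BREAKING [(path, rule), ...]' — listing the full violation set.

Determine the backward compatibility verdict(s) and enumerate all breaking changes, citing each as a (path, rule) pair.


backward: BREAKING [(blob, R1), (geo, R1), (geo.factor, R1), (geo.payload, R1), (geo.retries, R1)]

in Profile below, arrows point writer -> reader
checking backward for Profile: reader v2 against writer v1:
  role: paired with writer role (Channel -> Channel; writer required)
  tags: paired with writer tags (map<string, float64> -> map<string, float64>; writer required)
  geo: paired with writer geo (Geo -> Geo; writer optional)
  price: paired with writer price (float64 -> float64; writer required)
  rating: paired with writer rating (float32 -> float32; writer required)
  blob: paired with writer blob (bytes -> bytes; writer optional)
  geo.duration: paired with writer geo.duration (int64 -> int64; writer required)
  geo.factor: paired with writer geo.factor (float64 -> float64; writer optional)
  geo.retries: paired with writer geo.retries (int32 -> int32; writer optional)
  geo.payload: paired with writer geo.payload (bytes -> bytes; writer optional)
  rule R1 violated at blob
  rule R1 violated at geo
  rule R1 violated at geo.factor
  rule R1 violated at geo.payload
  rule R1 violated at geo.retries
  => backward: BREAKING (5)
the other Profile changes do not affect what is asked:
  enum Channel (field role in record Profile): symbol BLUE added -> no rule fires on it in Profile's dialect; the asked verdict holds
  field rating in record Profile: tag 1 changed to 34 -> no rule fires on it in Profile's dialect; the asked verdict holds


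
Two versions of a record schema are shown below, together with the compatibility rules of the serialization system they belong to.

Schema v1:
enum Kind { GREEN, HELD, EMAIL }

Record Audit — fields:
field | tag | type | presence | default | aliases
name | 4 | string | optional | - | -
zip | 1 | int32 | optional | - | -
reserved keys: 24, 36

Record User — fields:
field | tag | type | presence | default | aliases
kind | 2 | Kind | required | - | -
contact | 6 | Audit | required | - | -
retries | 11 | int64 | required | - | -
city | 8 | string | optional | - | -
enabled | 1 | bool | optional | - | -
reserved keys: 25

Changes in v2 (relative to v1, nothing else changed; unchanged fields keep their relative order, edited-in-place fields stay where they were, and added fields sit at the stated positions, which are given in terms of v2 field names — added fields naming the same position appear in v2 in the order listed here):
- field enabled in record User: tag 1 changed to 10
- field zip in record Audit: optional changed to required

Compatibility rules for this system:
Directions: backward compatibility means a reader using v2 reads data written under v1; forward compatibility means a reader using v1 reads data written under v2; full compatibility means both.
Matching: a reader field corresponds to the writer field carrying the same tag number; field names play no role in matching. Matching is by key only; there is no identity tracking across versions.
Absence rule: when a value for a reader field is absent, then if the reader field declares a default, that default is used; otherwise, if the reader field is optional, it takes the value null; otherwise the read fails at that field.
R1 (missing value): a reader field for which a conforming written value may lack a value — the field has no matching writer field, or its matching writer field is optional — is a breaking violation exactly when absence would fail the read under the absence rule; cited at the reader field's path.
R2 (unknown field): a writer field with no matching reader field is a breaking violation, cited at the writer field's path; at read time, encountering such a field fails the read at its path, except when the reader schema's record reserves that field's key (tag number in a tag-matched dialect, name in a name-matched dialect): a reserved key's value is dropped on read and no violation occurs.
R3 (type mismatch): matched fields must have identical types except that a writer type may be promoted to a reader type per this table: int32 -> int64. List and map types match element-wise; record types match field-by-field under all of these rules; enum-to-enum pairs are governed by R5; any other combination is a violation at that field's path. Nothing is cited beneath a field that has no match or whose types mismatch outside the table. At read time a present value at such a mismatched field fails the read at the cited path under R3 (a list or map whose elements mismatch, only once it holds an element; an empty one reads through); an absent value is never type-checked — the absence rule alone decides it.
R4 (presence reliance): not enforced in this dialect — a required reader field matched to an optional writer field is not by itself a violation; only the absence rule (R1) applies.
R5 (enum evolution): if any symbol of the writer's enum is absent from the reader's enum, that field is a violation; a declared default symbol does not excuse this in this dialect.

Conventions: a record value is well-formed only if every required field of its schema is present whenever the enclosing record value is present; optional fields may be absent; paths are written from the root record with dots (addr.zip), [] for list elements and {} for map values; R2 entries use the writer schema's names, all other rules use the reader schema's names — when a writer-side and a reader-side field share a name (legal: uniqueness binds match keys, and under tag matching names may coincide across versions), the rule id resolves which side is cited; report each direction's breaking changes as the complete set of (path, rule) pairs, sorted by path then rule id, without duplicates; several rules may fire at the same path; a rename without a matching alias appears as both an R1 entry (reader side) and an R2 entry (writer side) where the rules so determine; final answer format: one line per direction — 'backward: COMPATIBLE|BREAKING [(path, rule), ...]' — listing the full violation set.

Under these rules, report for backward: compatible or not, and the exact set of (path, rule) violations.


arrows below run writer -> reader for User
backward analysis of User with v2 as reader and v1 as writer:
  Kind -> Kind, writer required: kind aligns to kind
  Audit -> Audit, writer required: contact aligns to contact
  int64 -> int64, writer required: retries aligns to retries
  string -> string, writer optional: city aligns to city
  no writer field matches reader enabled
  enabled (writer side), unknown to reader
  string -> string, writer optional: contact.name aligns to contact.name
  int32 -> int32, writer optional: contact.zip aligns to contact.zip
  violation R1 at contact.zip
  violation R2 at enabled
  => backward: BREAKING (2)

backward: BREAKING [(contact.zip, R1), (enabled, R2)]


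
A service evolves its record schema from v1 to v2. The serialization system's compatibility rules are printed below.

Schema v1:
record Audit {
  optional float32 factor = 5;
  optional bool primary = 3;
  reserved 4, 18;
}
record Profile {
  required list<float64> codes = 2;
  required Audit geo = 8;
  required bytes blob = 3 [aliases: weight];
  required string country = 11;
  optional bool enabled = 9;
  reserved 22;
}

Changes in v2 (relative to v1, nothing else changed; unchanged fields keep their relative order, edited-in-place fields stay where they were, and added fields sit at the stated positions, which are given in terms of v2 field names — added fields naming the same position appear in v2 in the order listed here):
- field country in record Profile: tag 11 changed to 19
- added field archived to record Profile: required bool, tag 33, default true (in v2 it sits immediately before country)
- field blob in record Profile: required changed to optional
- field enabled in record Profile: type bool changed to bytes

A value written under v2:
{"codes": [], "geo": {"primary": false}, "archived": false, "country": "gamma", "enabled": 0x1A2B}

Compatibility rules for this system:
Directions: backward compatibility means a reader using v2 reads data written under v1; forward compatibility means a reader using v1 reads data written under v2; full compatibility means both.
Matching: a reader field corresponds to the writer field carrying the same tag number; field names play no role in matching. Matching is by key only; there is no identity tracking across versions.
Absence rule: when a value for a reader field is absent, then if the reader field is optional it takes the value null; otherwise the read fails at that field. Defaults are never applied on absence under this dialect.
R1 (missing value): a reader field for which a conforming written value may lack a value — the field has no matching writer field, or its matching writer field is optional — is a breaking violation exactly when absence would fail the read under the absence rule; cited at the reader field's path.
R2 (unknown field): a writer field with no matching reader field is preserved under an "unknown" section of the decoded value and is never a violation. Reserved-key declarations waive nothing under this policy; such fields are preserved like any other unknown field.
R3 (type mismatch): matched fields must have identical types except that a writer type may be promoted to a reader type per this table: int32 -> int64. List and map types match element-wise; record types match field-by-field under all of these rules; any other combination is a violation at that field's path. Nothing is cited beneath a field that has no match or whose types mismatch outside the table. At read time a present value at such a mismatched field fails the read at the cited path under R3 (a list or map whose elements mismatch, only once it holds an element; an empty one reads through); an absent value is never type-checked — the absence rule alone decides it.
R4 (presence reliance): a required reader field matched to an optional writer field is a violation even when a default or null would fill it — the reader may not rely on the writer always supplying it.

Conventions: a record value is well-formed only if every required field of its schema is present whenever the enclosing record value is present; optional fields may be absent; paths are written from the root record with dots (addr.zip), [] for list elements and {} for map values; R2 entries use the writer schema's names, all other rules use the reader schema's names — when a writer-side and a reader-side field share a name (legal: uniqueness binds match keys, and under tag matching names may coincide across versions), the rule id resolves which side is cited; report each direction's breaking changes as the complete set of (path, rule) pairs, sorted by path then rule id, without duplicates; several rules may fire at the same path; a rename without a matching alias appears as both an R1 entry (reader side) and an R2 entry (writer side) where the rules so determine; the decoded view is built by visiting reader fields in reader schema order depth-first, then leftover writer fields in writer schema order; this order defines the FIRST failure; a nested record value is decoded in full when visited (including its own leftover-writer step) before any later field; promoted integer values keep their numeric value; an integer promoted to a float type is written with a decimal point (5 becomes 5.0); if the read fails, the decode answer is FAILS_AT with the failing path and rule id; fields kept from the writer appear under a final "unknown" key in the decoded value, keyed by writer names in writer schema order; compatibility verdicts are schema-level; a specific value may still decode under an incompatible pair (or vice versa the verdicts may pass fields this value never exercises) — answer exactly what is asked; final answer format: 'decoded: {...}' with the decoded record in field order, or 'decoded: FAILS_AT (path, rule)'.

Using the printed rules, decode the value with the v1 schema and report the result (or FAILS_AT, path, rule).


in Profile below, arrows point writer -> reader
decode (reader v1):
  codes := []
  geo.factor := null (absent, optional -> null)
  geo.primary := false
  read fails at blob under R1 (no fill)
  => FAILS_AT (blob, R1)
ruling out the remaining Profile differences:
  field country in record Profile: tag 11 changed to 19 -> matters for Profile compatibility verdicts, not for this value's decode
  added field archived to record Profile: required bool, tag 33, default true (in v2 it sits immediately before country) -> matters for Profile compatibility verdicts, not for this value's decode
  field enabled in record Profile: type bool changed to bytes -> matters for Profile compatibility verdicts, not for this value's decode

decoded: FAILS_AT (blob, R1)


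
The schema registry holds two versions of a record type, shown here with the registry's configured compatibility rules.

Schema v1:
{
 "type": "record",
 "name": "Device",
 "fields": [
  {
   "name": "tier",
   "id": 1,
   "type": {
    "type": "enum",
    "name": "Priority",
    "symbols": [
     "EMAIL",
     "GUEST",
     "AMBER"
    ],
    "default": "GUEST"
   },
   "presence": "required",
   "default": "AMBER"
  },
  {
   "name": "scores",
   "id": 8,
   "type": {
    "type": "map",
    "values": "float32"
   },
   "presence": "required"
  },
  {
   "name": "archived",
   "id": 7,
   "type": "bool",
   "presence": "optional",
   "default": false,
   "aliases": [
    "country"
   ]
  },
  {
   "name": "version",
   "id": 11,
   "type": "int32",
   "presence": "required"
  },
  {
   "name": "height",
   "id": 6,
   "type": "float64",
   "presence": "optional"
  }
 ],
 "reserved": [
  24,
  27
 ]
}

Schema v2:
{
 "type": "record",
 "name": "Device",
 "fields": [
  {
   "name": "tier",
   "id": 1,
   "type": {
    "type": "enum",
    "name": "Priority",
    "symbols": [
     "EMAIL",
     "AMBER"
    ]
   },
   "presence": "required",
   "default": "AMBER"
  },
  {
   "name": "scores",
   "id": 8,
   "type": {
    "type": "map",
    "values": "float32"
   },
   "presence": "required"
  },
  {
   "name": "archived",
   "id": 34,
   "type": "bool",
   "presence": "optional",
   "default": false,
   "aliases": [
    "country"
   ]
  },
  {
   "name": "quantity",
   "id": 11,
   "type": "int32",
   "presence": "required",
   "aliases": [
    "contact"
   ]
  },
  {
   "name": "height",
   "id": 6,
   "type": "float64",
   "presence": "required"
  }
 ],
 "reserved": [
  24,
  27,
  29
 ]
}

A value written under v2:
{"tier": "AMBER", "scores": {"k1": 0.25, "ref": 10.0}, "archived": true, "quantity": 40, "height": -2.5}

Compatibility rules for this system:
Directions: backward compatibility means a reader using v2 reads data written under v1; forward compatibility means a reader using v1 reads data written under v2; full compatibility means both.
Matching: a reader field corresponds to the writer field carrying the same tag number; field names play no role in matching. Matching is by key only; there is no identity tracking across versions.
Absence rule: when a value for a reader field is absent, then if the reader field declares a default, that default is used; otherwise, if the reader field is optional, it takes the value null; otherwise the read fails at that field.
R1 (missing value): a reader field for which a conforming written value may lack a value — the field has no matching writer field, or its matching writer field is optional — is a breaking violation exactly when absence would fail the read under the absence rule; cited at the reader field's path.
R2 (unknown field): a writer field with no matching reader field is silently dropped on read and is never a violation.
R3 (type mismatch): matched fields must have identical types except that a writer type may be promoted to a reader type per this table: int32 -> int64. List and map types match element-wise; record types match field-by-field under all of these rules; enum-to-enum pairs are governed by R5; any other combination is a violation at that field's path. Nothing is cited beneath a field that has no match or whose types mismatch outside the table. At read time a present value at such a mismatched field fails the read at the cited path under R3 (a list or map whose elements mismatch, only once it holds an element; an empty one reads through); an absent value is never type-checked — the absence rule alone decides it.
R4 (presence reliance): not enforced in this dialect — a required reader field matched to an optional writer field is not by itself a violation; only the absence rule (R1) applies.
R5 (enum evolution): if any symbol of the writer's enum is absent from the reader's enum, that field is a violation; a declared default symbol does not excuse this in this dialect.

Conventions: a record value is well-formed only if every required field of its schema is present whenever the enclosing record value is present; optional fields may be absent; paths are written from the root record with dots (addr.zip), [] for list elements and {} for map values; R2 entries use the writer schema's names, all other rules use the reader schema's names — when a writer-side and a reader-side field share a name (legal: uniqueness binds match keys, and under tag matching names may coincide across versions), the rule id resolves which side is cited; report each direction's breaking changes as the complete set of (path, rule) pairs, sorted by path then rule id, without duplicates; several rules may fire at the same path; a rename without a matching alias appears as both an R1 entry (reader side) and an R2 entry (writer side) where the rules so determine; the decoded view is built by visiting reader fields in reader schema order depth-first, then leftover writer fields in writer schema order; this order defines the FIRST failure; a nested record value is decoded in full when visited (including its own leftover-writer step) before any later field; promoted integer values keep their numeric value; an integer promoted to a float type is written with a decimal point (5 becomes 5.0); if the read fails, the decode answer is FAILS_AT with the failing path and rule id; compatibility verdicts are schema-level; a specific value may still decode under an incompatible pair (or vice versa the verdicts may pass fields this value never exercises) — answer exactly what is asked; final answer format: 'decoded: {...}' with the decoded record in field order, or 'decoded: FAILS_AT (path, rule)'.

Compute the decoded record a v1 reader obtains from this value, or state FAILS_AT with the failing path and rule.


decoded: {"tier": "AMBER", "scores": {"k1": 0.25, "ref": 10.0}, "archived": false, "version": 40, "height": -2.5}

each type pair in Device: writer, then reader
decode walk for Device under reader schema v1:
  tier := "AMBER"
  scores := {"k1": 0.25, "ref": 10.0}
  archived := false (no value, default fills)
  version := 40 (from writer quantity)
  height := -2.5
  writer archived: unmatched, discarded
  => decoded: {"tier": "AMBER", "scores": {"k1": 0.25, "ref": 10.0}, "archived": false, "version": 40, "height": -2.5}
the rest of the Device diff is inert for this question:
  renamed field version to quantity in record Device -> no rule fires on it and the decoded Device view is identical with or without it
  field height in record Device: optional changed to required -> shifts the Device verdicts, not this decode
  enum Priority (field tier in record Device): symbol GUEST removed (it was the default; the default is cleared) -> shifts the Device verdicts, not this decode
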